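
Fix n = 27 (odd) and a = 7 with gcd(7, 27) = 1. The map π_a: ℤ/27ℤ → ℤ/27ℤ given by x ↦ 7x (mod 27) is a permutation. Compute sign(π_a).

Orbit of 25 under x↦7x: [25, 13, 10, 16, 4, 1, 7]… (length divides ord_27(7)).
7 cycles of lengths [9, 9, 3, 3, 1, 1, 1].
Σ(ℓ_i−1) = 27−7 = 20; sign = (−1)^20 = +1.
(7|27)_J = +1 (Zolotarev's lemma cross-check).

+1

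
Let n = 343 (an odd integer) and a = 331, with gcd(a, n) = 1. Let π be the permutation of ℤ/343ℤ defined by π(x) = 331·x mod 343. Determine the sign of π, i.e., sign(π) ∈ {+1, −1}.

+1

Start at x=37: 37 → 242 → 183 → 205 → 284 → 22 → 79 → … (one orbit).
Decompose π into cycles: lengths [147, 147, 21, 21, 3, 3, 1] (7 cycles, including the fixed point 0).
Σ(ℓ_i−1) = 343−7 = 336; sign = (−1)^336 = +1.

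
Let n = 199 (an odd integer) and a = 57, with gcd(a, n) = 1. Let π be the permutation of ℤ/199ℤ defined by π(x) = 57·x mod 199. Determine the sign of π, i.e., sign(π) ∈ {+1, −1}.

Start at x=177: 177 → 139 → 162 → 80 → 182 → 26 → 89 → … (one orbit).
Cycle lengths of π_57 on ℤ/199ℤ: [99, 99, 1]; 3 cycles in total.
Σ(ℓ_i−1) = 199−3 = 196; sign = (−1)^196 = +1.

+1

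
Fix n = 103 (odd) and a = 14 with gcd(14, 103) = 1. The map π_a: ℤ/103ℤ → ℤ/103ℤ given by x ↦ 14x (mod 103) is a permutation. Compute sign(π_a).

+1

Trace 64: π^k(64) = [64, 72, 81, 1, 14, 93, 66] for k=0..6.
π_14 has 7 disjoint cycles with lengths [17, 17, 17, 17, 17, 17, 1] on {0,…,102}.
7 cycles on 103: each ℓ→(−1)^(ℓ−1), product (−1)^96 = +1.
The Jacobi symbol (14|103) = +1 (Zolotarev) agrees.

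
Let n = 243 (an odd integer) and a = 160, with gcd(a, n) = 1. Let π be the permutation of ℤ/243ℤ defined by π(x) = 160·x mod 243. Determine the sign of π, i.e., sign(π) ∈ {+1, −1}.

Start at x=169: 169 → 67 → 28 → 106 → 193 → 19 → 124 → … (one orbit).
The orbit structure of x ↦ 160x mod 243: 11 orbits of sizes [81, 81, 27, 27, 9, 9, 3, 3, 1, 1, 1].
243 − 11 = 232 transpositions; sign(π) = (−1)^232 = +1.
Zolotarev: (160|243) = +1, matching the cycle-count sign.

+1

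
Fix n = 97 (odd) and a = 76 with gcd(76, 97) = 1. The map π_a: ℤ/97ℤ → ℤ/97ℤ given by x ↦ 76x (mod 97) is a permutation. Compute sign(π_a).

-1

Orbit of 1 under x↦76x: [1, 76, 53, 51, 93, 84, 79]… (length divides ord_97(76)).
Cycle lengths of π_76 on ℤ/97ℤ: [96, 1]; 2 cycles in total.
With 2 cycles on 97 points, sign = (−1)^{97−2} = -1.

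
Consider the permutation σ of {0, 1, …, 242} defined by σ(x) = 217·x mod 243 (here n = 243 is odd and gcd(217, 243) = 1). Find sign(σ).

Trace 217: π^k(217) = [217, 190, 163, 136, 109, 82, 55] for k=0..6.
Decompose π into cycles: lengths [9, 9, 9, 9, 9, 9, 9, 9, 9, 9, 9, 9, 9, 9, 9, 9, 9, 9, 3, 3, 3, 3, 3, 3, 3, 3, 3, 3, 3, 3, 3, 3, 3, 3, 3, 3, 1, 1, 1, 1, 1, 1, 1, 1, 1, 1, 1, 1, 1, 1, 1, 1, 1, 1, 1, 1, 1, 1, 1, 1, 1, 1, 1] (63 cycles, including the fixed point 0).
63 cycles on 243: each ℓ→(−1)^(ℓ−1), product (−1)^180 = +1.
(217|243)_J = +1 (Zolotarev's lemma cross-check).

+1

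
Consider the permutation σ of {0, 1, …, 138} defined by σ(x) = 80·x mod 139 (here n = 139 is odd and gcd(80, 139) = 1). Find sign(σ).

+1

Orbit of 77 under x↦80x: [77, 44, 45, 125, 131, 55, 91]… (length divides ord_139(80)).
7 cycles of lengths [23, 23, 23, 23, 23, 23, 1].
sign(π) = (−1)^{n − #cycles} = (−1)^{139−7} = (−1)^132 = +1.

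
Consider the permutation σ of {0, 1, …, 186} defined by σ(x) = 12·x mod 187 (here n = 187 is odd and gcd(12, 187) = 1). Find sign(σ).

-1

Orbit of 23 under x↦12x: [23, 89, 133, 100, 78, 1, 12]… (length divides ord_187(12)).
Cycle lengths of π_12 on ℤ/187ℤ: [16, 16, 16, 16, 16, 16, 16, 16, 16, 16, 16, 1, 1, 1, 1, 1, 1, 1, 1, 1, 1, 1]; 22 cycles in total.
187 − 22 = 165 transpositions; sign(π) = (−1)^165 = -1.
Via Zolotarev, sign(π_{12}) = (12|187) = -1.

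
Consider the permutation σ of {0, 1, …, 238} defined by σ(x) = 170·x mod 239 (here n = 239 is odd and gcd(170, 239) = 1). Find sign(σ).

Orbit of 81 under x↦170x: [81, 147, 134, 75, 83, 9, 96]… (length divides ord_239(170)).
3 cycles of lengths [119, 119, 1].
3 cycles on 239: each ℓ→(−1)^(ℓ−1), product (−1)^236 = +1.
The Jacobi symbol (170|239) = +1 (Zolotarev) agrees.

+1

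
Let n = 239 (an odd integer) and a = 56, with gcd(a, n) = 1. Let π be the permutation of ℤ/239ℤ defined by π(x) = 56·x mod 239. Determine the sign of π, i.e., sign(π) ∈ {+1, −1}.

-1

Orbit of 230 under x↦56x: [230, 213, 217, 202, 79, 122, 140]… (length divides ord_239(56)).
2 cycles of lengths [238, 1].
With 2 cycles on 239 points, sign = (−1)^{239−2} = -1.
Zolotarev: (56|239) = -1, matching the cycle-count sign.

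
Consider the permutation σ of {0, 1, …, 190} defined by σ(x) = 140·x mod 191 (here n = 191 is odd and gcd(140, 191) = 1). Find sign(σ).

-1

Trace 150: π^k(150) = [150, 181, 128, 157, 15, 190, 51] for k=0..6.
2 cycles of lengths [190, 1].
With 2 cycles on 191 points, sign = (−1)^{191−2} = -1.
Zolotarev: (140|191) = -1, matching the cycle-count sign.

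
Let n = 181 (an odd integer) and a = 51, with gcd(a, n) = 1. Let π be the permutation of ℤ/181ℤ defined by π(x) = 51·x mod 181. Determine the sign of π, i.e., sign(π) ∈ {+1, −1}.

-1

Trace 74: π^k(74) = [74, 154, 71, 1, 51, 67, 159] for k=0..6.
π_51 has 4 disjoint cycles with lengths [60, 60, 60, 1] on {0,…,180}.
With 4 cycles on 181 points, sign = (−1)^{181−4} = -1.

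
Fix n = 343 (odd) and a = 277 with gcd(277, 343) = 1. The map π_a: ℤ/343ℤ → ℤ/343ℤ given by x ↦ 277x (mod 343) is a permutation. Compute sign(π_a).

Start at x=268: 268 → 148 → 179 → 191 → 85 → 221 → 163 → … (one orbit).
π_277 has 7 disjoint cycles with lengths [147, 147, 21, 21, 3, 3, 1] on {0,…,342}.
sign(π) = (−1)^{n − #cycles} = (−1)^{343−7} = (−1)^336 = +1.

+1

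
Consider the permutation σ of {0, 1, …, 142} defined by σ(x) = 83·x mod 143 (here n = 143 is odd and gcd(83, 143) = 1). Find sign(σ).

+1

Orbit of 92 under x↦83x: [92, 57, 12, 138, 14, 18, 64]… (length divides ord_143(83)).
Decompose π into cycles: lengths [20, 20, 20, 20, 20, 20, 10, 4, 4, 4, 1] (11 cycles, including the fixed point 0).
143 − 11 = 132 transpositions; sign(π) = (−1)^132 = +1.
Via Zolotarev, sign(π_{83}) = (83|143) = +1.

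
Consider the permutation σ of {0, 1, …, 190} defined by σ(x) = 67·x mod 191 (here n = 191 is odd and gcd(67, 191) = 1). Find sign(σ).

Trace 27: π^k(27) = [27, 90, 109, 45, 150, 118, 75] for k=0..6.
π_67 has 3 disjoint cycles with lengths [95, 95, 1] on {0,…,190}.
sign(π) = (−1)^{n − #cycles} = (−1)^{191−3} = (−1)^188 = +1.
Via Zolotarev, sign(π_{67}) = (67|191) = +1.

+1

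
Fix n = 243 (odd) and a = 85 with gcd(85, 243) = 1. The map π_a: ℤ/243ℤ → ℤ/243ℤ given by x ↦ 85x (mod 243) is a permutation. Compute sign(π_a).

+1

Start at x=28: 28 → 193 → 124 → 91 → 202 → 160 → 235 → … (one orbit).
π_85 has 11 disjoint cycles with lengths [81, 81, 27, 27, 9, 9, 3, 3, 1, 1, 1] on {0,…,242}.
sign(π) = (−1)^{n − #cycles} = (−1)^{243−11} = (−1)^232 = +1.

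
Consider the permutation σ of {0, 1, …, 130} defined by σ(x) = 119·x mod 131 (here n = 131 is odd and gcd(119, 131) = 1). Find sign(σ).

-1

Trace 39: π^k(39) = [39, 56, 114, 73, 41, 32, 9] for k=0..6.
2 cycles of lengths [130, 1].
With 2 cycles on 131 points, sign = (−1)^{131−2} = -1.
Zolotarev: (119|131) = -1, matching the cycle-count sign.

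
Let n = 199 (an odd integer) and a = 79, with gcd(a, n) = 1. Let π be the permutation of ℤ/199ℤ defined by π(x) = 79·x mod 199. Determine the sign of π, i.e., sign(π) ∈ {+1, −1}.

+1

Start at x=151: 151 → 188 → 126 → 4 → 117 → 89 → 66 → … (one orbit).
Cycle type of π: 99×2 + 1; total 3 cycles.
With 3 cycles on 199 points, sign = (−1)^{199−3} = +1.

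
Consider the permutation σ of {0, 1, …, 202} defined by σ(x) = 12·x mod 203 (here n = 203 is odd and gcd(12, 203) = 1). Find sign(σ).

Orbit of 12 under x↦12x: [12, 144, 104, 30, 157, 57, 75]… (length divides ord_203(12)).
Cycle lengths of π_12 on ℤ/203ℤ: [12, 12, 12, 12, 12, 12, 12, 12, 12, 12, 12, 12, 12, 12, 6, 4, 4, 4, 4, 4, 4, 4, 1]; 23 cycles in total.
203 − 23 = 180 transpositions; sign(π) = (−1)^180 = +1.
The Jacobi symbol (12|203) = +1 (Zolotarev) agrees.

+1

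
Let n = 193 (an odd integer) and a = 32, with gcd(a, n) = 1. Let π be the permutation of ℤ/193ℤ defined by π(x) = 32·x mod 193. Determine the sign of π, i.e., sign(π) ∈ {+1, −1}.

+1

Orbit of 170 under x↦32x: [170, 36, 187, 1, 32, 59, 151]… (length divides ord_193(32)).
Cycle lengths of π_32 on ℤ/193ℤ: [96, 96, 1]; 3 cycles in total.
With 3 cycles on 193 points, sign = (−1)^{193−3} = +1.
The Jacobi symbol (32|193) = +1 (Zolotarev) agrees.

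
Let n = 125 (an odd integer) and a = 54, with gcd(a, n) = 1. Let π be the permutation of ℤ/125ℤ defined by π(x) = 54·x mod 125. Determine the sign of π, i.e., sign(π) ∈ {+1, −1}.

+1

Trace 66: π^k(66) = [66, 64, 81, 124, 71, 84, 36] for k=0..6.
Cycle lengths of π_54 on ℤ/125ℤ: [50, 50, 10, 10, 2, 2, 1]; 7 cycles in total.
7 cycles on 125: each ℓ→(−1)^(ℓ−1), product (−1)^118 = +1.
Via Zolotarev, sign(π_{54}) = (54|125) = +1.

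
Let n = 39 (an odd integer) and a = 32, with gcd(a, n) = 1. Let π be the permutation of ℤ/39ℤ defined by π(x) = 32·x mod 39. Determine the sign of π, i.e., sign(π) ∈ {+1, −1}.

+1

Start at x=4: 4 → 11 → 1 → 32 → 10 → 8 → 22 → … (one orbit).
Cycle type of π: 12×3 + 2 + 1; total 5 cycles.
With 5 cycles on 39 points, sign = (−1)^{39−5} = +1.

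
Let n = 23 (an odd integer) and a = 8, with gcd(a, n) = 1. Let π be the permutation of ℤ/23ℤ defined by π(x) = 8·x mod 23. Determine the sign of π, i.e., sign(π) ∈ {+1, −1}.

+1

Trace 2: π^k(2) = [2, 16, 13, 12, 4, 9, 3] for k=0..6.
Cycle lengths of π_8 on ℤ/23ℤ: [11, 11, 1]; 3 cycles in total.
sign(π) = (−1)^{n − #cycles} = (−1)^{23−3} = (−1)^20 = +1.
(8|23)_J = +1 (Zolotarev's lemma cross-check).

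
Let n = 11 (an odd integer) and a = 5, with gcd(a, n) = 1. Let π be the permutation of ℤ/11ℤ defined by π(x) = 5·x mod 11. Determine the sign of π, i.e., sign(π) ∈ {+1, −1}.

Trace 5: π^k(5) = [5, 3, 4, 9, 1] for k=0..4.
Cycle lengths of π_5 on ℤ/11ℤ: [5, 5, 1]; 3 cycles in total.
Σ(ℓ_i−1) = 11−3 = 8; sign = (−1)^8 = +1.

+1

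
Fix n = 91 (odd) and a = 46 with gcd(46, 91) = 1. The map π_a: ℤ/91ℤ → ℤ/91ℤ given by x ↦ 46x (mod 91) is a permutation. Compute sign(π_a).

Trace 57: π^k(57) = [57, 74, 37, 64, 32, 16, 8] for k=0..6.
Decompose π into cycles: lengths [12, 12, 12, 12, 12, 12, 12, 3, 3, 1] (10 cycles, including the fixed point 0).
sign(π) = (−1)^{n − #cycles} = (−1)^{91−10} = (−1)^81 = -1.

-1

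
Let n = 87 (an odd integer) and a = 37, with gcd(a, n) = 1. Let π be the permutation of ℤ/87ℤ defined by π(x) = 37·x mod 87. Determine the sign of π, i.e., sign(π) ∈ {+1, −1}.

-1

Trace 61: π^k(61) = [61, 82, 76, 28, 79, 52, 10] for k=0..6.
6 cycles of lengths [28, 28, 28, 1, 1, 1].
n − c = 87 − 6 = 81; sign = (−1)^81 = -1.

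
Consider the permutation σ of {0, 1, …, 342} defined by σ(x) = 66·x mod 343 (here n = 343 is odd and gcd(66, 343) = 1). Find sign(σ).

Orbit of 215 under x↦66x: [215, 127, 150, 296, 328, 39, 173]… (length divides ord_343(66)).
π_66 has 4 disjoint cycles with lengths [294, 42, 6, 1] on {0,…,342}.
With 4 cycles on 343 points, sign = (−1)^{343−4} = -1.
Via Zolotarev, sign(π_{66}) = (66|343) = -1.

-1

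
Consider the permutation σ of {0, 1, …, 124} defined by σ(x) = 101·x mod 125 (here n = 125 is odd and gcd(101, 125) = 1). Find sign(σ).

Orbit of 51 under x↦101x: [51, 26, 1, 101, 76]… (length divides ord_125(101)).
Cycle lengths of π_101 on ℤ/125ℤ: [5, 5, 5, 5, 5, 5, 5, 5, 5, 5, 5, 5, 5, 5, 5, 5, 5, 5, 5, 5, 1, 1, 1, 1, 1, 1, 1, 1, 1, 1, 1, 1, 1, 1, 1, 1, 1, 1, 1, 1, 1, 1, 1, 1, 1]; 45 cycles in total.
n − c = 125 − 45 = 80; sign = (−1)^80 = +1.
The Jacobi symbol (101|125) = +1 (Zolotarev) agrees.

+1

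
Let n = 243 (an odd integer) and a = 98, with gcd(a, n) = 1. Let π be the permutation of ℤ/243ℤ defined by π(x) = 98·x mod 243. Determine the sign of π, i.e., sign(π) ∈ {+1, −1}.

Trace 26: π^k(26) = [26, 118, 143, 163, 179, 46, 134] for k=0..6.
Cycle lengths of π_98 on ℤ/243ℤ: [54, 54, 54, 18, 18, 18, 6, 6, 6, 2, 2, 2, 2, 1]; 14 cycles in total.
243 − 14 = 229 transpositions; sign(π) = (−1)^229 = -1.

-1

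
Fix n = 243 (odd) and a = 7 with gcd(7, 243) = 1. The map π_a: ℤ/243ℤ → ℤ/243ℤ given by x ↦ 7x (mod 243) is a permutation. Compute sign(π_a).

Trace 160: π^k(160) = [160, 148, 64, 205, 220, 82, 88] for k=0..6.
11 cycles of lengths [81, 81, 27, 27, 9, 9, 3, 3, 1, 1, 1].
Σ(ℓ_i−1) = 243−11 = 232; sign = (−1)^232 = +1.
(7|243)_J = +1 (Zolotarev's lemma cross-check).

+1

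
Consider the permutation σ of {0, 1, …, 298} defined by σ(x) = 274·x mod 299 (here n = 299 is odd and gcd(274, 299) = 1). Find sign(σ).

-1

Trace 235: π^k(235) = [235, 105, 66, 144, 287, 1, 274] for k=0..6.
Cycle type of π: 22×13 + 1×13; total 26 cycles.
sign(π) = (−1)^{n − #cycles} = (−1)^{299−26} = (−1)^273 = -1.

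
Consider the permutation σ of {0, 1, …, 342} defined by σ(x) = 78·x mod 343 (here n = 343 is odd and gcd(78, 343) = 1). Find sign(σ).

+1

Start at x=64: 64 → 190 → 71 → 50 → 127 → 302 → 232 → … (one orbit).
Cycle type of π: 49×6 + 7×6 + 1×7; total 19 cycles.
sign(π) = (−1)^{n − #cycles} = (−1)^{343−19} = (−1)^324 = +1.
Check: (78/343) = +1 by Zolotarev.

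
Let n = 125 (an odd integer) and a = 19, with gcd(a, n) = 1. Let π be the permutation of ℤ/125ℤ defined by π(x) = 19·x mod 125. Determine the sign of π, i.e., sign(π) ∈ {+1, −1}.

Trace 44: π^k(44) = [44, 86, 9, 46, 124, 106, 14] for k=0..6.
π_19 has 7 disjoint cycles with lengths [50, 50, 10, 10, 2, 2, 1] on {0,…,124}.
Σ(ℓ_i−1) = 125−7 = 118; sign = (−1)^118 = +1.
The Jacobi symbol (19|125) = +1 (Zolotarev) agrees.

+1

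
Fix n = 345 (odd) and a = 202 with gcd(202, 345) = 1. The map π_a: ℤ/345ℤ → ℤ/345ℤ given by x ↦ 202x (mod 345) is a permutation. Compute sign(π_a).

Trace 118: π^k(118) = [118, 31, 52, 154, 58, 331, 277] for k=0..6.
π_202 has 18 disjoint cycles with lengths [44, 44, 44, 44, 44, 44, 11, 11, 11, 11, 11, 11, 4, 4, 4, 1, 1, 1] on {0,…,344}.
n − c = 345 − 18 = 327; sign = (−1)^327 = -1.
Check: (202/345) = -1 by Zolotarev.

-1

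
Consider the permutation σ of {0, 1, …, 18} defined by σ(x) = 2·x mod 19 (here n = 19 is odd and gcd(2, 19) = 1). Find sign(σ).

-1

Start at x=5: 5 → 10 → 1 → 2 → 4 → 8 → 16 → … (one orbit).
The orbit structure of x ↦ 2x mod 19: 2 orbits of sizes [18, 1].
n − c = 19 − 2 = 17; sign = (−1)^17 = -1.
Via Zolotarev, sign(π_{2}) = (2|19) = -1.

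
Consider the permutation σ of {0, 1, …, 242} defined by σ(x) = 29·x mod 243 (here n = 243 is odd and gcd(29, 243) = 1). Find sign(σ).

Orbit of 92 under x↦29x: [92, 238, 98, 169, 41, 217, 218]… (length divides ord_243(29)).
Cycle type of π: 162 + 54 + 18 + 6 + 2 + 1; total 6 cycles.
6 cycles on 243: each ℓ→(−1)^(ℓ−1), product (−1)^237 = -1.
Check: (29/243) = -1 by Zolotarev.

-1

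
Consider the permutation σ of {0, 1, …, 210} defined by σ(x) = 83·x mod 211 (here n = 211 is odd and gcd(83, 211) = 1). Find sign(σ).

+1

Trace 201: π^k(201) = [201, 14, 107, 19, 100, 71, 196] for k=0..6.
Decompose π into cycles: lengths [15, 15, 15, 15, 15, 15, 15, 15, 15, 15, 15, 15, 15, 15, 1] (15 cycles, including the fixed point 0).
211 − 15 = 196 transpositions; sign(π) = (−1)^196 = +1.
The Jacobi symbol (83|211) = +1 (Zolotarev) agrees.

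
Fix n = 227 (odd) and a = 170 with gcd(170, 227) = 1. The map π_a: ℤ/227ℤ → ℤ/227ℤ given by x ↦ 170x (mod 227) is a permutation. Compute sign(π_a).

Start at x=75: 75 → 38 → 104 → 201 → 120 → 197 → 121 → … (one orbit).
The orbit structure of x ↦ 170x mod 227: 2 orbits of sizes [226, 1].
2 cycles on 227: each ℓ→(−1)^(ℓ−1), product (−1)^225 = -1.
(170|227)_J = -1 (Zolotarev's lemma cross-check).

-1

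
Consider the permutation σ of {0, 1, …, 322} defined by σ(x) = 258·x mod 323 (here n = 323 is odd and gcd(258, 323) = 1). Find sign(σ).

-1

Trace 125: π^k(125) = [125, 273, 20, 315, 197, 115, 277] for k=0..6.
14 cycles of lengths [48, 48, 48, 48, 48, 48, 16, 3, 3, 3, 3, 3, 3, 1].
sign(π) = (−1)^{n − #cycles} = (−1)^{323−14} = (−1)^309 = -1.
Via Zolotarev, sign(π_{258}) = (258|323) = -1.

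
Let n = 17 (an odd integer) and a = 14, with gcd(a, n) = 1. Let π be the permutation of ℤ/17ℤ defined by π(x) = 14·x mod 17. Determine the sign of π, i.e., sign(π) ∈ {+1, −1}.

-1

Start at x=1: 1 → 14 → 9 → 7 → 13 → 12 → 15 → … (one orbit).
The orbit structure of x ↦ 14x mod 17: 2 orbits of sizes [16, 1].
17 − 2 = 15 transpositions; sign(π) = (−1)^15 = -1.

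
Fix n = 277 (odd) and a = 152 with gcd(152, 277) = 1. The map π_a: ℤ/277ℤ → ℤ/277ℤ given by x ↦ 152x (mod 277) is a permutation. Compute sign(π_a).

-1

Trace 54: π^k(54) = [54, 175, 8, 108, 73, 16, 216] for k=0..6.
Cycle lengths of π_152 on ℤ/277ℤ: [92, 92, 92, 1]; 4 cycles in total.
4 cycles on 277: each ℓ→(−1)^(ℓ−1), product (−1)^273 = -1.
The Jacobi symbol (152|277) = -1 (Zolotarev) agrees.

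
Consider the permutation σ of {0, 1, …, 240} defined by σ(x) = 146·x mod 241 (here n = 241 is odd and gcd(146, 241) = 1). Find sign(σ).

-1

Trace 21: π^k(21) = [21, 174, 99, 235, 88, 75, 105] for k=0..6.
Decompose π into cycles: lengths [240, 1] (2 cycles, including the fixed point 0).
Σ(ℓ_i−1) = 241−2 = 239; sign = (−1)^239 = -1.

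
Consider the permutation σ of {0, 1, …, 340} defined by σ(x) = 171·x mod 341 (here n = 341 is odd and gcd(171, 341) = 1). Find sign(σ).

-1

Start at x=16: 16 → 8 → 4 → 2 → 1 → 171 → 256 → … (one orbit).
π_171 has 38 disjoint cycles with lengths [10, 10, 10, 10, 10, 10, 10, 10, 10, 10, 10, 10, 10, 10, 10, 10, 10, 10, 10, 10, 10, 10, 10, 10, 10, 10, 10, 10, 10, 10, 10, 5, 5, 5, 5, 5, 5, 1] on {0,…,340}.
With 38 cycles on 341 points, sign = (−1)^{341−38} = -1.
Check: (171/341) = -1 by Zolotarev.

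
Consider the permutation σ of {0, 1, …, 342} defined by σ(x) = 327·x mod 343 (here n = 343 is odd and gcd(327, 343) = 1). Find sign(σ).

Orbit of 201 under x↦327x: [201, 214, 6, 247, 164, 120, 138]… (length divides ord_343(327)).
4 cycles of lengths [294, 42, 6, 1].
With 4 cycles on 343 points, sign = (−1)^{343−4} = -1.
(327|343)_J = -1 (Zolotarev's lemma cross-check).

-1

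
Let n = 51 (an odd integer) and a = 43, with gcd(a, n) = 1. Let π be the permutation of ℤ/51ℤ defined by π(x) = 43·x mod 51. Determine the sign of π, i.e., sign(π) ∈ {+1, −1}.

Start at x=4: 4 → 19 → 1 → 43 → 13 → 49 → 16 → … (one orbit).
Cycle lengths of π_43 on ℤ/51ℤ: [8, 8, 8, 8, 8, 8, 1, 1, 1]; 9 cycles in total.
51 − 9 = 42 transpositions; sign(π) = (−1)^42 = +1.

+1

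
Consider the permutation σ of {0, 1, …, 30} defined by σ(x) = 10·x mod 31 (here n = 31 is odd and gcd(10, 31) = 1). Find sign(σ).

+1

Trace 5: π^k(5) = [5, 19, 4, 9, 28, 1, 10] for k=0..6.
Cycle lengths of π_10 on ℤ/31ℤ: [15, 15, 1]; 3 cycles in total.
sign(π) = (−1)^{n − #cycles} = (−1)^{31−3} = (−1)^28 = +1.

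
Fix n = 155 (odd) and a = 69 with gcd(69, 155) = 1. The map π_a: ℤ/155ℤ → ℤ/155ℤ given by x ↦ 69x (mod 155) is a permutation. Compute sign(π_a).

Trace 16: π^k(16) = [16, 19, 71, 94, 131, 49, 126] for k=0..6.
Decompose π into cycles: lengths [30, 30, 30, 30, 15, 15, 2, 2, 1] (9 cycles, including the fixed point 0).
Σ(ℓ_i−1) = 155−9 = 146; sign = (−1)^146 = +1.
Check: (69/155) = +1 by Zolotarev.

+1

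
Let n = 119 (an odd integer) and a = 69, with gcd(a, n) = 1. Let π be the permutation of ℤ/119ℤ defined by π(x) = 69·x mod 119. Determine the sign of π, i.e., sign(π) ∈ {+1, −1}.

Start at x=1: 1 → 69 → 1 (one orbit).
Decompose π into cycles: lengths [2, 2, 2, 2, 2, 2, 2, 2, 2, 2, 2, 2, 2, 2, 2, 2, 2, 2, 2, 2, 2, 2, 2, 2, 2, 2, 2, 2, 2, 2, 2, 2, 2, 2, 2, 2, 2, 2, 2, 2, 2, 2, 2, 2, 2, 2, 2, 2, 2, 2, 2, 1, 1, 1, 1, 1, 1, 1, 1, 1, 1, 1, 1, 1, 1, 1, 1, 1] (68 cycles, including the fixed point 0).
68 cycles on 119: each ℓ→(−1)^(ℓ−1), product (−1)^51 = -1.
Via Zolotarev, sign(π_{69}) = (69|119) = -1.

-1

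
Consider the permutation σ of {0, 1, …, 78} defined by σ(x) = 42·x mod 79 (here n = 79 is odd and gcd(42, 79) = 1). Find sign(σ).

+1

Trace 72: π^k(72) = [72, 22, 55, 19, 8, 20, 50] for k=0..6.
Decompose π into cycles: lengths [39, 39, 1] (3 cycles, including the fixed point 0).
3 cycles on 79: each ℓ→(−1)^(ℓ−1), product (−1)^76 = +1.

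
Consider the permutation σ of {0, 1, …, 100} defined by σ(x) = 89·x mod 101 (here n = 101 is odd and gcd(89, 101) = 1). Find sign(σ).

-1

Orbit of 10 under x↦89x: [10, 82, 26, 92, 7, 17, 99]… (length divides ord_101(89)).
Cycle lengths of π_89 on ℤ/101ℤ: [100, 1]; 2 cycles in total.
sign(π) = (−1)^{n − #cycles} = (−1)^{101−2} = (−1)^99 = -1.
Check: (89/101) = -1 by Zolotarev.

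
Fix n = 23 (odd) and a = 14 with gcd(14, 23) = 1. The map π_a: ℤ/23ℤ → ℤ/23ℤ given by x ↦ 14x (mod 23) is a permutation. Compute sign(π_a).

-1

Orbit of 21 under x↦14x: [21, 18, 22, 9, 11, 16, 17]… (length divides ord_23(14)).
The orbit structure of x ↦ 14x mod 23: 2 orbits of sizes [22, 1].
n − c = 23 − 2 = 21; sign = (−1)^21 = -1.
The Jacobi symbol (14|23) = -1 (Zolotarev) agrees.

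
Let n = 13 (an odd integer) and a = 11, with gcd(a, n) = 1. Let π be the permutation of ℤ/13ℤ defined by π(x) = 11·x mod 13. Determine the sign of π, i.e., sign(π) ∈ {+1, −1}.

Orbit of 11 under x↦11x: [11, 4, 5, 3, 7, 12, 2]… (length divides ord_13(11)).
The orbit structure of x ↦ 11x mod 13: 2 orbits of sizes [12, 1].
n − c = 13 − 2 = 11; sign = (−1)^11 = -1.
The Jacobi symbol (11|13) = -1 (Zolotarev) agrees.

-1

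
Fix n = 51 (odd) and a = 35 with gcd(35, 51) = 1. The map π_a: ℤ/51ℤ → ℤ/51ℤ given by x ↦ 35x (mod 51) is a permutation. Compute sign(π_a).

-1

Trace 35: π^k(35) = [35, 1] for k=0..1.
The orbit structure of x ↦ 35x mod 51: 34 orbits of sizes [2, 2, 2, 2, 2, 2, 2, 2, 2, 2, 2, 2, 2, 2, 2, 2, 2, 1, 1, 1, 1, 1, 1, 1, 1, 1, 1, 1, 1, 1, 1, 1, 1, 1].
Σ(ℓ_i−1) = 51−34 = 17; sign = (−1)^17 = -1.
(35|51)_J = -1 (Zolotarev's lemma cross-check).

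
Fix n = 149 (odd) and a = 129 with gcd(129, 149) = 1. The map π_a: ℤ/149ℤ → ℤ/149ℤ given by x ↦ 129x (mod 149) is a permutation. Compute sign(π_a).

Trace 29: π^k(29) = [29, 16, 127, 142, 140, 31, 125] for k=0..6.
Cycle type of π: 37×4 + 1; total 5 cycles.
sign(π) = (−1)^{n − #cycles} = (−1)^{149−5} = (−1)^144 = +1.
Via Zolotarev, sign(π_{129}) = (129|149) = +1.

+1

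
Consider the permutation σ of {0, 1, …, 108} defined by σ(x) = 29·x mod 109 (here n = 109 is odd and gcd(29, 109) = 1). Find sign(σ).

+1

Orbit of 93 under x↦29x: [93, 81, 60, 105, 102, 15, 108]… (length divides ord_109(29)).
The orbit structure of x ↦ 29x mod 109: 3 orbits of sizes [54, 54, 1].
Σ(ℓ_i−1) = 109−3 = 106; sign = (−1)^106 = +1.
Zolotarev: (29|109) = +1, matching the cycle-count sign.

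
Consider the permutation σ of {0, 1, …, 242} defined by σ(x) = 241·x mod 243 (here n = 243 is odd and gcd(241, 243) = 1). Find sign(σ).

Trace 13: π^k(13) = [13, 217, 52, 139, 208, 70, 103] for k=0..6.
π_241 has 11 disjoint cycles with lengths [81, 81, 27, 27, 9, 9, 3, 3, 1, 1, 1] on {0,…,242}.
Σ(ℓ_i−1) = 243−11 = 232; sign = (−1)^232 = +1.
Zolotarev: (241|243) = +1, matching the cycle-count sign.

+1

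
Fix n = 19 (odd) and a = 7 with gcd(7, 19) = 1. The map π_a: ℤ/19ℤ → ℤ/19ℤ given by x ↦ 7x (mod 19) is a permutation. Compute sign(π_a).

+1

Start at x=1: 1 → 7 → 11 → 1 (one orbit).
Cycle type of π: 3×6 + 1; total 7 cycles.
n − c = 19 − 7 = 12; sign = (−1)^12 = +1.
Via Zolotarev, sign(π_{7}) = (7|19) = +1.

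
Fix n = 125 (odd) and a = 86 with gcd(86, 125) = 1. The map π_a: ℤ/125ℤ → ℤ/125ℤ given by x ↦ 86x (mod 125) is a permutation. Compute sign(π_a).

+1

Trace 36: π^k(36) = [36, 96, 6, 16, 1, 86, 21] for k=0..6.
13 cycles of lengths [25, 25, 25, 25, 5, 5, 5, 5, 1, 1, 1, 1, 1].
125 − 13 = 112 transpositions; sign(π) = (−1)^112 = +1.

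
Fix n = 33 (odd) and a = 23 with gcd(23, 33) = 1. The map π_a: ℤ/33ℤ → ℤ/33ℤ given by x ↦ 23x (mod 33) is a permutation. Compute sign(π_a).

-1

Trace 1: π^k(1) = [1, 23] for k=0..1.
Cycle type of π: 2×11 + 1×11; total 22 cycles.
22 cycles on 33: each ℓ→(−1)^(ℓ−1), product (−1)^11 = -1.
(23|33)_J = -1 (Zolotarev's lemma cross-check).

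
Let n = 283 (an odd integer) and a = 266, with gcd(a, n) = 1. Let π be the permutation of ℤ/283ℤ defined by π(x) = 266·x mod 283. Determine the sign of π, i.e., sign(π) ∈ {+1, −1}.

+1

Start at x=158: 158 → 144 → 99 → 15 → 28 → 90 → 168 → … (one orbit).
Cycle type of π: 141×2 + 1; total 3 cycles.
sign(π) = (−1)^{n − #cycles} = (−1)^{283−3} = (−1)^280 = +1.
(266|283)_J = +1 (Zolotarev's lemma cross-check).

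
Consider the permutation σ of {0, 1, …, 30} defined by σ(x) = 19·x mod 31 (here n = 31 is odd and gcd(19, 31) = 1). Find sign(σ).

Start at x=25: 25 → 10 → 4 → 14 → 18 → 1 → 19 → … (one orbit).
3 cycles of lengths [15, 15, 1].
n − c = 31 − 3 = 28; sign = (−1)^28 = +1.
Via Zolotarev, sign(π_{19}) = (19|31) = +1.

+1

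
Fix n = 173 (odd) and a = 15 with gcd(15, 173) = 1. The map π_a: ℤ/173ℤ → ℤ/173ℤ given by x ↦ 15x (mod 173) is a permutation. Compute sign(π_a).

Start at x=6: 6 → 90 → 139 → 9 → 135 → 122 → 100 → … (one orbit).
Decompose π into cycles: lengths [86, 86, 1] (3 cycles, including the fixed point 0).
sign(π) = (−1)^{n − #cycles} = (−1)^{173−3} = (−1)^170 = +1.
(15|173)_J = +1 (Zolotarev's lemma cross-check).

+1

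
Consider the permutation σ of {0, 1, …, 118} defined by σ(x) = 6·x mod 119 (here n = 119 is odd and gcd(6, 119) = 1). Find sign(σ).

+1

Start at x=97: 97 → 106 → 41 → 8 → 48 → 50 → 62 → … (one orbit).
Cycle lengths of π_6 on ℤ/119ℤ: [16, 16, 16, 16, 16, 16, 16, 2, 2, 2, 1]; 11 cycles in total.
With 11 cycles on 119 points, sign = (−1)^{119−11} = +1.
Via Zolotarev, sign(π_{6}) = (6|119) = +1.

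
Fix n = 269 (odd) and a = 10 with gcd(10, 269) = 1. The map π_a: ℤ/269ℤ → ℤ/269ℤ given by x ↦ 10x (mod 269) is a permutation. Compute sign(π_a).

Start at x=93: 93 → 123 → 154 → 195 → 67 → 132 → 244 → … (one orbit).
π_10 has 2 disjoint cycles with lengths [268, 1] on {0,…,268}.
269 − 2 = 267 transpositions; sign(π) = (−1)^267 = -1.
The Jacobi symbol (10|269) = -1 (Zolotarev) agrees.

-1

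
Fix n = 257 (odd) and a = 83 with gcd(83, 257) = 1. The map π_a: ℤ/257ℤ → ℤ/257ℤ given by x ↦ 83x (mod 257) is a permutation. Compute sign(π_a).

Start at x=8: 8 → 150 → 114 → 210 → 211 → 37 → 244 → … (one orbit).
Cycle type of π: 256 + 1; total 2 cycles.
257 − 2 = 255 transpositions; sign(π) = (−1)^255 = -1.
The Jacobi symbol (83|257) = -1 (Zolotarev) agrees.

-1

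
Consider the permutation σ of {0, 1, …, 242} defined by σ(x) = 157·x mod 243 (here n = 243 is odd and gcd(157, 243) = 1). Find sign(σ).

Trace 82: π^k(82) = [82, 238, 187, 199, 139, 196, 154] for k=0..6.
11 cycles of lengths [81, 81, 27, 27, 9, 9, 3, 3, 1, 1, 1].
Σ(ℓ_i−1) = 243−11 = 232; sign = (−1)^232 = +1.
Check: (157/243) = +1 by Zolotarev.

+1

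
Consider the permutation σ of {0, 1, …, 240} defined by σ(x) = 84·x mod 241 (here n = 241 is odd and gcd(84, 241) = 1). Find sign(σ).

Orbit of 210 under x↦84x: [210, 47, 92, 16, 139, 108, 155]… (length divides ord_241(84)).
Cycle type of π: 240 + 1; total 2 cycles.
Σ(ℓ_i−1) = 241−2 = 239; sign = (−1)^239 = -1.
Check: (84/241) = -1 by Zolotarev.

-1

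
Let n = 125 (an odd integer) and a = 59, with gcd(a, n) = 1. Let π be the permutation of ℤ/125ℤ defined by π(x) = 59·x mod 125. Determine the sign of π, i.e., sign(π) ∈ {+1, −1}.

+1

Trace 26: π^k(26) = [26, 34, 6, 104, 11, 24, 41] for k=0..6.
π_59 has 7 disjoint cycles with lengths [50, 50, 10, 10, 2, 2, 1] on {0,…,124}.
Σ(ℓ_i−1) = 125−7 = 118; sign = (−1)^118 = +1.
(59|125)_J = +1 (Zolotarev's lemma cross-check).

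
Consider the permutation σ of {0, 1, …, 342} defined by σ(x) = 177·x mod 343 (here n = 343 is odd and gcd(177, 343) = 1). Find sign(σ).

+1

Trace 275: π^k(275) = [275, 312, 1, 177, 116, 295, 79] for k=0..6.
Cycle lengths of π_177 on ℤ/343ℤ: [21, 21, 21, 21, 21, 21, 21, 21, 21, 21, 21, 21, 21, 21, 3, 3, 3, 3, 3, 3, 3, 3, 3, 3, 3, 3, 3, 3, 3, 3, 1]; 31 cycles in total.
31 cycles on 343: each ℓ→(−1)^(ℓ−1), product (−1)^312 = +1.
The Jacobi symbol (177|343) = +1 (Zolotarev) agrees.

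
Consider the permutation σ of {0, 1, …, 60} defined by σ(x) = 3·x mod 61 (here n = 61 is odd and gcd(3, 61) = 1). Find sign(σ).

Orbit of 27 under x↦3x: [27, 20, 60, 58, 52, 34, 41]… (length divides ord_61(3)).
7 cycles of lengths [10, 10, 10, 10, 10, 10, 1].
Σ(ℓ_i−1) = 61−7 = 54; sign = (−1)^54 = +1.

+1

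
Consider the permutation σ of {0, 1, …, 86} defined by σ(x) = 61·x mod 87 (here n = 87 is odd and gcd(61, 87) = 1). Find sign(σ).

Orbit of 79 under x↦61x: [79, 34, 73, 16, 19, 28, 55]… (length divides ord_87(61)).
Decompose π into cycles: lengths [28, 28, 28, 1, 1, 1] (6 cycles, including the fixed point 0).
sign(π) = (−1)^{n − #cycles} = (−1)^{87−6} = (−1)^81 = -1.

-1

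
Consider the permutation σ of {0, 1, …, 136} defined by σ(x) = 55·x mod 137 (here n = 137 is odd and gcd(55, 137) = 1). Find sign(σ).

Start at x=107: 107 → 131 → 81 → 71 → 69 → 96 → 74 → … (one orbit).
The orbit structure of x ↦ 55x mod 137: 2 orbits of sizes [136, 1].
n − c = 137 − 2 = 135; sign = (−1)^135 = -1.
Zolotarev: (55|137) = -1, matching the cycle-count sign.

-1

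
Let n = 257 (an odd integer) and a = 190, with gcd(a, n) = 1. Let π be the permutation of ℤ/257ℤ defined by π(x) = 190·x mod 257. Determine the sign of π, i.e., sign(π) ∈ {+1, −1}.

Orbit of 225 under x↦190x: [225, 88, 15, 23, 1, 190, 120]… (length divides ord_257(190)).
Cycle lengths of π_190 on ℤ/257ℤ: [64, 64, 64, 64, 1]; 5 cycles in total.
n − c = 257 − 5 = 252; sign = (−1)^252 = +1.

+1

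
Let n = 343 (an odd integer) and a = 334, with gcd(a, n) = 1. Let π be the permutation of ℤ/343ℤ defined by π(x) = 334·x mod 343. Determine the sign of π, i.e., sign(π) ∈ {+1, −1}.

Orbit of 244 under x↦334x: [244, 205, 213, 141, 103, 102, 111]… (length divides ord_343(334)).
4 cycles of lengths [294, 42, 6, 1].
Σ(ℓ_i−1) = 343−4 = 339; sign = (−1)^339 = -1.
Check: (334/343) = -1 by Zolotarev.

-1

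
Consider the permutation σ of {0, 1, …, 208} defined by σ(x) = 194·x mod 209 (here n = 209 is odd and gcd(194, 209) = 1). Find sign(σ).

Trace 83: π^k(83) = [83, 9, 74, 144, 139, 5, 134] for k=0..6.
Cycle type of π: 90×2 + 10 + 9×2 + 1; total 6 cycles.
With 6 cycles on 209 points, sign = (−1)^{209−6} = -1.

-1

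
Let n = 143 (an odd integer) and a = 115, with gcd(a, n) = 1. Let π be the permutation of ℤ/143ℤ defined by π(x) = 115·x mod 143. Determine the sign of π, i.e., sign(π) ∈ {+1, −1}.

-1

Orbit of 114 under x↦115x: [114, 97, 1, 115, 69, 70, 42]… (length divides ord_143(115)).
π_115 has 6 disjoint cycles with lengths [60, 60, 12, 5, 5, 1] on {0,…,142}.
n − c = 143 − 6 = 137; sign = (−1)^137 = -1.
Via Zolotarev, sign(π_{115}) = (115|143) = -1.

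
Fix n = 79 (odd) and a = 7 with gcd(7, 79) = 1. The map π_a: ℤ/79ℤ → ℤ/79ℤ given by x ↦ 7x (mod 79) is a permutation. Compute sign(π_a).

Orbit of 19 under x↦7x: [19, 54, 62, 39, 36, 15, 26]… (length divides ord_79(7)).
π_7 has 2 disjoint cycles with lengths [78, 1] on {0,…,78}.
sign(π) = (−1)^{n − #cycles} = (−1)^{79−2} = (−1)^77 = -1.

-1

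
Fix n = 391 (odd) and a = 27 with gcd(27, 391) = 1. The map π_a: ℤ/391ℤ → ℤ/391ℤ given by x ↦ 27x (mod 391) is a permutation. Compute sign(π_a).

-1

Orbit of 4 under x↦27x: [4, 108, 179, 141, 288, 347, 376]… (length divides ord_391(27)).
Cycle type of π: 176×2 + 16 + 11×2 + 1; total 6 cycles.
sign(π) = (−1)^{n − #cycles} = (−1)^{391−6} = (−1)^385 = -1.
Check: (27/391) = -1 by Zolotarev.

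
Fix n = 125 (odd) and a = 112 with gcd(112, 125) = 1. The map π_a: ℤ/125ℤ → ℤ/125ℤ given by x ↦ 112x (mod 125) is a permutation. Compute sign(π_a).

Start at x=73: 73 → 51 → 87 → 119 → 78 → 111 → 57 → … (one orbit).
Cycle lengths of π_112 on ℤ/125ℤ: [100, 20, 4, 1]; 4 cycles in total.
With 4 cycles on 125 points, sign = (−1)^{125−4} = -1.
Via Zolotarev, sign(π_{112}) = (112|125) = -1.

-1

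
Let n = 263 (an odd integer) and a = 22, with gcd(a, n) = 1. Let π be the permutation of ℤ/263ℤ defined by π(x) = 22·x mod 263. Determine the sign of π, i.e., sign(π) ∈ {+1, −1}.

+1

Start at x=258: 258 → 153 → 210 → 149 → 122 → 54 → 136 → … (one orbit).
Cycle type of π: 131×2 + 1; total 3 cycles.
3 cycles on 263: each ℓ→(−1)^(ℓ−1), product (−1)^260 = +1.
The Jacobi symbol (22|263) = +1 (Zolotarev) agrees.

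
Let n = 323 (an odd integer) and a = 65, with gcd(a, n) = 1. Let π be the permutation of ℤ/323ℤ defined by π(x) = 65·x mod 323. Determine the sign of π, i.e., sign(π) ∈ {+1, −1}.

Start at x=164: 164 → 1 → 65 → 26 → 75 → 30 → 12 → … (one orbit).
Cycle type of π: 48×6 + 16 + 6×3 + 1; total 11 cycles.
323 − 11 = 312 transpositions; sign(π) = (−1)^312 = +1.
Via Zolotarev, sign(π_{65}) = (65|323) = +1.

+1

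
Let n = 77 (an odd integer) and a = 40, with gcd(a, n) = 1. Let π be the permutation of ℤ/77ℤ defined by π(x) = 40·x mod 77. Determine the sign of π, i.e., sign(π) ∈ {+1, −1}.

+1

Start at x=13: 13 → 58 → 10 → 15 → 61 → 53 → 41 → … (one orbit).
π_40 has 5 disjoint cycles with lengths [30, 30, 10, 6, 1] on {0,…,76}.
5 cycles on 77: each ℓ→(−1)^(ℓ−1), product (−1)^72 = +1.
Check: (40/77) = +1 by Zolotarev.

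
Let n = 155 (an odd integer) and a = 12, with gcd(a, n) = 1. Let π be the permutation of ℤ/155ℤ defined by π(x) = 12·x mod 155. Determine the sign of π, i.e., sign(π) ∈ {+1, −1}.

+1

Start at x=153: 153 → 131 → 22 → 109 → 68 → 41 → 27 → … (one orbit).
The orbit structure of x ↦ 12x mod 155: 5 orbits of sizes [60, 60, 30, 4, 1].
Σ(ℓ_i−1) = 155−5 = 150; sign = (−1)^150 = +1.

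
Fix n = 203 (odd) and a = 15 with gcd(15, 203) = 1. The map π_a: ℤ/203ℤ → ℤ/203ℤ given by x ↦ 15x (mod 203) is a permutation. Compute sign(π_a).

-1

Start at x=57: 57 → 43 → 36 → 134 → 183 → 106 → 169 → … (one orbit).
14 cycles of lengths [28, 28, 28, 28, 28, 28, 28, 1, 1, 1, 1, 1, 1, 1].
14 cycles on 203: each ℓ→(−1)^(ℓ−1), product (−1)^189 = -1.
(15|203)_J = -1 (Zolotarev's lemma cross-check).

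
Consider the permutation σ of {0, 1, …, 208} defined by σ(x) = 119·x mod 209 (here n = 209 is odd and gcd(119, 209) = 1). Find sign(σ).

+1

Orbit of 23 under x↦119x: [23, 20, 81, 25, 49, 188, 9]… (length divides ord_209(119)).
π_119 has 9 disjoint cycles with lengths [45, 45, 45, 45, 9, 9, 5, 5, 1] on {0,…,208}.
9 cycles on 209: each ℓ→(−1)^(ℓ−1), product (−1)^200 = +1.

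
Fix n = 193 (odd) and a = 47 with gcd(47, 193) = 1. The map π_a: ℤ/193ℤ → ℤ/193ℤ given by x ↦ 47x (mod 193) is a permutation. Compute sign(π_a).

Start at x=31: 31 → 106 → 157 → 45 → 185 → 10 → 84 → … (one orbit).
The orbit structure of x ↦ 47x mod 193: 2 orbits of sizes [192, 1].
sign(π) = (−1)^{n − #cycles} = (−1)^{193−2} = (−1)^191 = -1.
Check: (47/193) = -1 by Zolotarev.

-1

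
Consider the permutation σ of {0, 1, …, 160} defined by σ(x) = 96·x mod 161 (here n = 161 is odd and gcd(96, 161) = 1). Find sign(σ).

Trace 118: π^k(118) = [118, 58, 94, 8, 124, 151, 6] for k=0..6.
π_96 has 6 disjoint cycles with lengths [66, 66, 11, 11, 6, 1] on {0,…,160}.
n − c = 161 − 6 = 155; sign = (−1)^155 = -1.
The Jacobi symbol (96|161) = -1 (Zolotarev) agrees.

-1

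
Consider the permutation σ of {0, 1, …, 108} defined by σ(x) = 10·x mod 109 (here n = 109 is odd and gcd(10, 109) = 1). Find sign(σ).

Trace 73: π^k(73) = [73, 76, 106, 79, 27, 52, 84] for k=0..6.
The orbit structure of x ↦ 10x mod 109: 2 orbits of sizes [108, 1].
n − c = 109 − 2 = 107; sign = (−1)^107 = -1.

-1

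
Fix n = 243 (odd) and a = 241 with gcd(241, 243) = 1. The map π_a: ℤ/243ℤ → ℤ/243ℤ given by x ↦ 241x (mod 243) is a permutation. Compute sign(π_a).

+1

Start at x=166: 166 → 154 → 178 → 130 → 226 → 34 → 175 → … (one orbit).
π_241 has 11 disjoint cycles with lengths [81, 81, 27, 27, 9, 9, 3, 3, 1, 1, 1] on {0,…,242}.
sign(π) = (−1)^{n − #cycles} = (−1)^{243−11} = (−1)^232 = +1.
The Jacobi symbol (241|243) = +1 (Zolotarev) agrees.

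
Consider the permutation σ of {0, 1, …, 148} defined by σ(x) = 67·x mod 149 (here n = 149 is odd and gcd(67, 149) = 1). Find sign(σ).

+1

Start at x=17: 17 → 96 → 25 → 36 → 28 → 88 → 85 → … (one orbit).
Decompose π into cycles: lengths [37, 37, 37, 37, 1] (5 cycles, including the fixed point 0).
Σ(ℓ_i−1) = 149−5 = 144; sign = (−1)^144 = +1.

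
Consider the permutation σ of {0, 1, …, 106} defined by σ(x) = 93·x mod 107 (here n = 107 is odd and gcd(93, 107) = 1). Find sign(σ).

Trace 16: π^k(16) = [16, 97, 33, 73, 48, 77, 99] for k=0..6.
Cycle lengths of π_93 on ℤ/107ℤ: [106, 1]; 2 cycles in total.
2 cycles on 107: each ℓ→(−1)^(ℓ−1), product (−1)^105 = -1.

-1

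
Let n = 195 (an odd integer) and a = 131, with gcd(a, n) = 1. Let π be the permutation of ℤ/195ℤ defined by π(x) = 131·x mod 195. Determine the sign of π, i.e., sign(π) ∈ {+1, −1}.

-1

Trace 1: π^k(1) = [1, 131] for k=0..1.
Cycle lengths of π_131 on ℤ/195ℤ: [2, 2, 2, 2, 2, 2, 2, 2, 2, 2, 2, 2, 2, 2, 2, 2, 2, 2, 2, 2, 2, 2, 2, 2, 2, 2, 2, 2, 2, 2, 2, 2, 2, 2, 2, 2, 2, 2, 2, 2, 2, 2, 2, 2, 2, 2, 2, 2, 2, 2, 2, 2, 2, 2, 2, 2, 2, 2, 2, 2, 2, 2, 2, 2, 2, 1, 1, 1, 1, 1, 1, 1, 1, 1, 1, 1, 1, 1, 1, 1, 1, 1, 1, 1, 1, 1, 1, 1, 1, 1, 1, 1, 1, 1, 1, 1, 1, 1, 1, 1, 1, 1, 1, 1, 1, 1, 1, 1, 1, 1, 1, 1, 1, 1, 1, 1, 1, 1, 1, 1, 1, 1, 1, 1, 1, 1, 1, 1, 1, 1]; 130 cycles in total.
130 cycles on 195: each ℓ→(−1)^(ℓ−1), product (−1)^65 = -1.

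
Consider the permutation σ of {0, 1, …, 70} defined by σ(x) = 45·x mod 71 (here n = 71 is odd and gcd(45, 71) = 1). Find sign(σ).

Orbit of 20 under x↦45x: [20, 48, 30, 1, 45, 37, 32]… (length divides ord_71(45)).
π_45 has 11 disjoint cycles with lengths [7, 7, 7, 7, 7, 7, 7, 7, 7, 7, 1] on {0,…,70}.
Σ(ℓ_i−1) = 71−11 = 60; sign = (−1)^60 = +1.
Check: (45/71) = +1 by Zolotarev.

+1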